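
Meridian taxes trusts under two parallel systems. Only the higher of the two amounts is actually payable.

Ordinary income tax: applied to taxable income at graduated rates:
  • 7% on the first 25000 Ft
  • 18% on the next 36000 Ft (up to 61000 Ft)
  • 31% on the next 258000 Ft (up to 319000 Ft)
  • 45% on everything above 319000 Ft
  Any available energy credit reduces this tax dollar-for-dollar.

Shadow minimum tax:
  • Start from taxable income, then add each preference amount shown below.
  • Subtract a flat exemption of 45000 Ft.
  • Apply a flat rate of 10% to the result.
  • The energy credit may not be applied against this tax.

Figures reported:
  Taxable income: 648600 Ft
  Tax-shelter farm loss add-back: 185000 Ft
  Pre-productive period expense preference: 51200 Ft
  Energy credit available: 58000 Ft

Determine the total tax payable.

Ordinary income tax:
  25000 Ft × 7% = 1750 Ft
  36000 Ft × 18% = 6480 Ft
  258000 Ft × 31% = 79980 Ft
  329600 Ft × 45% = 148320 Ft
  → 236530 Ft
  Less energy credit 58000 Ft → 178530 Ft

Shadow minimum tax:
  Adjusted income: 648600 Ft + 185000 Ft + 51200 Ft = 884800 Ft
  Less exemption 45000 Ft → base 839800 Ft
  839800 Ft × 10% = 83980 Ft

178530 Ft > 83980 Ft, so the ordinary income tax governs.

178530 Ft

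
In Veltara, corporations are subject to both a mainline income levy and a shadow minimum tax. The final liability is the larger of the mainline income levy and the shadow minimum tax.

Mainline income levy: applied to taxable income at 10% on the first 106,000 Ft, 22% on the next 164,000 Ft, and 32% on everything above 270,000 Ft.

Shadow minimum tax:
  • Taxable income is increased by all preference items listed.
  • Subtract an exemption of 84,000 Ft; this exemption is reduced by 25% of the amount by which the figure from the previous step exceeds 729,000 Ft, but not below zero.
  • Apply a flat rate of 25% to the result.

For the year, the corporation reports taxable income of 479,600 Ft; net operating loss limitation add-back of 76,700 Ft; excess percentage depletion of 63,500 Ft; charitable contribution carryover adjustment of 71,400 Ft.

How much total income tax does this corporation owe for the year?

151,800 Ft

Mainline income levy:
  106,000 Ft × 10% = 10,600 Ft
  164,000 Ft × 22% = 36,080 Ft
  209,600 Ft × 32% = 67,072 Ft
  → 113,752 Ft

Shadow minimum tax:
  Adjusted income: 479,600 Ft + 76,700 Ft + 63,500 Ft + 71,400 Ft = 691,200 Ft
  Exemption: 691,200 Ft ≤ 729,000 Ft, so full 84,000 Ft applies
  Base: 691,200 Ft − 84,000 Ft = 607,200 Ft
  607,200 Ft × 25% = 151,800 Ft

151,800 Ft > 113,752 Ft, so the shadow minimum tax is the binding amount.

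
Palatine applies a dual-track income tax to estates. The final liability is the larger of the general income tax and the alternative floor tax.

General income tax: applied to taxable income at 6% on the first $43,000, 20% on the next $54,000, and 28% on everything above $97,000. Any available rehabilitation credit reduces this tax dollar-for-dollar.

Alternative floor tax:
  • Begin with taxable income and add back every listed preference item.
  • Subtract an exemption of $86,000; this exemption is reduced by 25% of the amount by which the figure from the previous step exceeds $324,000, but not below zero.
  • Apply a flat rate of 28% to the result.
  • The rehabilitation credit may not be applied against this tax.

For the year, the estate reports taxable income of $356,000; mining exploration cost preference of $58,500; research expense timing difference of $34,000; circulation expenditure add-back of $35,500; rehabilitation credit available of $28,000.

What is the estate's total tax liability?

$122,640

General income tax:
  $43,000 × 6% = $2,580
  $54,000 × 20% = $10,800
  $259,000 × 28% = $72,520
  → $85,900
  Less rehabilitation credit $28,000 → $57,900

Alternative floor tax:
  Adjusted income: $356,000 + $58,500 + $34,000 + $35,500 = $484,000
  Exemption: $86,000 − 25% × ($484,000 − $324,000) = $86,000 − $40,000 = $46,000
  Base: $484,000 − $46,000 = $438,000
  $438,000 × 28% = $122,640

$122,640 > $57,900, so the alternative floor tax is the binding amount.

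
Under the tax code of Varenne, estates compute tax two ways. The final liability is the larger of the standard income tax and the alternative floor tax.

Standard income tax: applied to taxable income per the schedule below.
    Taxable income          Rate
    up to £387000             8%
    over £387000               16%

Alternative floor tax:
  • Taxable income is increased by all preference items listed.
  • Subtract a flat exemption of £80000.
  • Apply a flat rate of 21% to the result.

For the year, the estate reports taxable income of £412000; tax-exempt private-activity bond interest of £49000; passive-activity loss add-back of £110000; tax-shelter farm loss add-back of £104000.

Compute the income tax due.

Standard income tax:
  £387000 × 8% = £30960
  £25000 × 16% = £4000
  → £34960

Alternative floor tax:
  Adjusted income: £412000 + £49000 + £110000 + £104000 = £675000
  Less exemption £80000 → base £595000
  £595000 × 21% = £124950

£124950 > £34960, so the alternative floor tax is the binding amount.

£124950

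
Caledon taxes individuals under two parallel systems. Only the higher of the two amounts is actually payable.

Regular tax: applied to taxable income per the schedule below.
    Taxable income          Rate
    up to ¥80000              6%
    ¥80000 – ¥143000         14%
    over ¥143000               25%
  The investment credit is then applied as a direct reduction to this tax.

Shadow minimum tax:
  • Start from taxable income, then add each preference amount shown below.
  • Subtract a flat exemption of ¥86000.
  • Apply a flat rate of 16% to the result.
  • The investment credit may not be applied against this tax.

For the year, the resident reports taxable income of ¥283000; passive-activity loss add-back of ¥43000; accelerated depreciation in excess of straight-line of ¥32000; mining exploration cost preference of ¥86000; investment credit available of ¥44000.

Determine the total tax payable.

¥57280

Regular tax:
  ¥80000 × 6% = ¥4800
  ¥63000 × 14% = ¥8820
  ¥140000 × 25% = ¥35000
  → ¥48620
  Less investment credit ¥44000 → ¥4620

Shadow minimum tax:
  Adjusted income: ¥283000 + ¥43000 + ¥32000 + ¥86000 = ¥444000
  Less exemption ¥86000 → base ¥358000
  ¥358000 × 16% = ¥57280

¥57280 > ¥4620, so the shadow minimum tax is the binding amount.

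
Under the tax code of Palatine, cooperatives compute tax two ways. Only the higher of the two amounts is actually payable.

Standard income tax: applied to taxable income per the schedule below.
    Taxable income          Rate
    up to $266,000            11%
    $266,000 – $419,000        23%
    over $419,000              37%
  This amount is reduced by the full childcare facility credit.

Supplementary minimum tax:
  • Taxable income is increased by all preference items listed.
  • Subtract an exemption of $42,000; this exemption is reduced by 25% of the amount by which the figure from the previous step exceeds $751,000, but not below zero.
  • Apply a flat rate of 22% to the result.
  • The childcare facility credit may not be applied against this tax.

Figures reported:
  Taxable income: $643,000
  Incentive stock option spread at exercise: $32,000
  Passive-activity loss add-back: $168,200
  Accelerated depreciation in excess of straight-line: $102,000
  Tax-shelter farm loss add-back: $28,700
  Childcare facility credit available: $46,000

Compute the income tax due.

$214,258

Standard income tax:
  $266,000 × 11% = $29,260
  $153,000 × 23% = $35,190
  $224,000 × 37% = $82,880
  → $147,330
  Less childcare facility credit $46,000 → $101,330

Supplementary minimum tax:
  Adjusted income: $643,000 + $32,000 + $168,200 + $102,000 + $28,700 = $973,900
  Exemption: 25% × ($973,900 − $751,000) = $55,725 ≥ $42,000, so the exemption is fully phased out
  Base: $973,900 − $0 = $973,900
  $973,900 × 22% = $214,258

$214,258 > $101,330, so the supplementary minimum tax is the binding amount.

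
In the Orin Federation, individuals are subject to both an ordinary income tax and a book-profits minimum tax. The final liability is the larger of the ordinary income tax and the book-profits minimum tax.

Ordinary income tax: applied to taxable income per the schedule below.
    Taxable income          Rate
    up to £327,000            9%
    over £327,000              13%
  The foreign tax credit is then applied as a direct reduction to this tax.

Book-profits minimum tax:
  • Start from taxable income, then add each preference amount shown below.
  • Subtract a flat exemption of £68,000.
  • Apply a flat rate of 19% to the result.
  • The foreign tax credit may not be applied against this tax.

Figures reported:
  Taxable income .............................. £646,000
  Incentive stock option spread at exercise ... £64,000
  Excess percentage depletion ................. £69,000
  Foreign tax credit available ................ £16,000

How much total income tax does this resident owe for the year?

£135,090

Ordinary income tax:
  £327,000 × 9% = £29,430
  £319,000 × 13% = £41,470
  → £70,900
  Less foreign tax credit £16,000 → £54,900

Book-profits minimum tax:
  Adjusted income: £646,000 + £64,000 + £69,000 = £779,000
  Less exemption £68,000 → base £711,000
  £711,000 × 19% = £135,090

£135,090 > £54,900, so the book-profits minimum tax is the binding amount.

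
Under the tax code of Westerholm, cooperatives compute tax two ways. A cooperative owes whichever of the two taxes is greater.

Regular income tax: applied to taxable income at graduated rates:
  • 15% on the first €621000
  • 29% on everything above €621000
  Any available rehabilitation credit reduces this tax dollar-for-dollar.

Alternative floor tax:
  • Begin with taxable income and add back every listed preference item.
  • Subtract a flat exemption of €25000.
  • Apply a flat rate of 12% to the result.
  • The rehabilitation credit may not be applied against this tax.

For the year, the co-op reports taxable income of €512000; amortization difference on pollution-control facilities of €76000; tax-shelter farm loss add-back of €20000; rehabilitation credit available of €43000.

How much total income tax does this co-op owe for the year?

€69960

Regular income tax:
  €512000 × 15% = €76800
  Less rehabilitation credit €43000 → €33800

Alternative floor tax:
  Adjusted income: €512000 + €76000 + €20000 = €608000
  Less exemption €25000 → base €583000
  €583000 × 12% = €69960

€69960 > €33800, so the alternative floor tax is the binding amount.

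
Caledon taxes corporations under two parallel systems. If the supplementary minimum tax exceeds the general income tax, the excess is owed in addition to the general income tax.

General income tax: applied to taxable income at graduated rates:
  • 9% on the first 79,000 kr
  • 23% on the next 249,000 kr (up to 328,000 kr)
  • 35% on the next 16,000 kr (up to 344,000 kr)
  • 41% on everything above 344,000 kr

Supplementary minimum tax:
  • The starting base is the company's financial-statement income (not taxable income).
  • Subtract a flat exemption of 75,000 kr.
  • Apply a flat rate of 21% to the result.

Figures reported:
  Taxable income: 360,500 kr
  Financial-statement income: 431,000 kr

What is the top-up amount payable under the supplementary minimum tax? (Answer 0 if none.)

0 kr

Supplementary minimum tax:
  Base (financial-statement income): 431,000 kr
  Less exemption 75,000 kr → base 356,000 kr
  356,000 kr × 21% = 74,760 kr

General income tax:
  79,000 kr × 9% = 7,110 kr
  249,000 kr × 23% = 57,270 kr
  16,000 kr × 35% = 5,600 kr
  16,500 kr × 41% = 6,765 kr
  → 76,745 kr

74,760 kr ≤ 76,745 kr, so no add-on is due.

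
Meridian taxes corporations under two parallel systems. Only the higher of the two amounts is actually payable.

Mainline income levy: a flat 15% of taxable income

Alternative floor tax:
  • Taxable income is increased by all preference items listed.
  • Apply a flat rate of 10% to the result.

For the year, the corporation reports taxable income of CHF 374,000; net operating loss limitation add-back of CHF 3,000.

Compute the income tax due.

Mainline income levy:
  CHF 374,000 × 15% = CHF 56,100

Alternative floor tax:
  Adjusted income: CHF 374,000 + CHF 3,000 = CHF 377,000
  CHF 377,000 × 10% = CHF 37,700

CHF 56,100 > CHF 37,700, so the mainline income levy governs.

CHF 56,100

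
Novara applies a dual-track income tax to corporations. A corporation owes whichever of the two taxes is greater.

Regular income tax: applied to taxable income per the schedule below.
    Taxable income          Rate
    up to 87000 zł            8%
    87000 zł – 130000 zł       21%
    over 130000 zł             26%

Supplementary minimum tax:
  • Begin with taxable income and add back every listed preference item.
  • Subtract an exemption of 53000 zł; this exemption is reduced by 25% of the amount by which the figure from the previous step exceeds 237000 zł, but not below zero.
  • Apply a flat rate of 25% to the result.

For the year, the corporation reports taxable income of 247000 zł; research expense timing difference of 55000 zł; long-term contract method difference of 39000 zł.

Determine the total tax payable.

Regular income tax:
  87000 zł × 8% = 6960 zł
  43000 zł × 21% = 9030 zł
  117000 zł × 26% = 30420 zł
  → 46410 zł

Supplementary minimum tax:
  Adjusted income: 247000 zł + 55000 zł + 39000 zł = 341000 zł
  Exemption: 53000 zł − 25% × (341000 zł − 237000 zł) = 53000 zł − 26000 zł = 27000 zł
  Base: 341000 zł − 27000 zł = 314000 zł
  314000 zł × 25% = 78500 zł

78500 zł > 46410 zł, so the supplementary minimum tax is the binding amount.

78500 zł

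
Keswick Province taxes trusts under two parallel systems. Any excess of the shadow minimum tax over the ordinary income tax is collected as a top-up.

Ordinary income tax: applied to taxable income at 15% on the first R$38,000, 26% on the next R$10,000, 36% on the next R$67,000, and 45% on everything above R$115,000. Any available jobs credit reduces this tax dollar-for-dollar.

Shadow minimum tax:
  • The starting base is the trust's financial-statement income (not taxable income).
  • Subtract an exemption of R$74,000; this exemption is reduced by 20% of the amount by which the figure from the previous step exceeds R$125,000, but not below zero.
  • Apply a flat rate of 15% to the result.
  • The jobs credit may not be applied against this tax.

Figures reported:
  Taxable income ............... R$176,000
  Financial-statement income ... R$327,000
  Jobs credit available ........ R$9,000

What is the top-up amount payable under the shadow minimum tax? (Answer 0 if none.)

R$0

Ordinary income tax:
  R$38,000 × 15% = R$5,700
  R$10,000 × 26% = R$2,600
  R$67,000 × 36% = R$24,120
  R$61,000 × 45% = R$27,450
  → R$59,870
  Less jobs credit R$9,000 → R$50,870

Shadow minimum tax:
  Base (financial-statement income): R$327,000
  Exemption: R$74,000 − 20% × (R$327,000 − R$125,000) = R$74,000 − R$40,400 = R$33,600
  Base: R$327,000 − R$33,600 = R$293,400
  R$293,400 × 15% = R$44,010

R$44,010 ≤ R$50,870, so no add-on is due.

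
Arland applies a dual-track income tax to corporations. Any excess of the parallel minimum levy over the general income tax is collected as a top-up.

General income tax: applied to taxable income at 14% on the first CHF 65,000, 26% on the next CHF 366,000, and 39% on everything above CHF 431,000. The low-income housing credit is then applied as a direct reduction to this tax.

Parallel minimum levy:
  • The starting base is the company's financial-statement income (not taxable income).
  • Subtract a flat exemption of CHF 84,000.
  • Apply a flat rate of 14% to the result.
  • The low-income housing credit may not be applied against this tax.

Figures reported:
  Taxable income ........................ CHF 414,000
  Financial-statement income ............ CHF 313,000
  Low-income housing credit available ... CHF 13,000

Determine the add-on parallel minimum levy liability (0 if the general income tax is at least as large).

General income tax:
  CHF 65,000 × 14% = CHF 9,100
  CHF 349,000 × 26% = CHF 90,740
  → CHF 99,840
  Less low-income housing credit CHF 13,000 → CHF 86,840

Parallel minimum levy:
  Base (financial-statement income): CHF 313,000
  Less exemption CHF 84,000 → base CHF 229,000
  CHF 229,000 × 14% = CHF 32,060

CHF 32,060 ≤ CHF 86,840, so no add-on is due.

CHF 0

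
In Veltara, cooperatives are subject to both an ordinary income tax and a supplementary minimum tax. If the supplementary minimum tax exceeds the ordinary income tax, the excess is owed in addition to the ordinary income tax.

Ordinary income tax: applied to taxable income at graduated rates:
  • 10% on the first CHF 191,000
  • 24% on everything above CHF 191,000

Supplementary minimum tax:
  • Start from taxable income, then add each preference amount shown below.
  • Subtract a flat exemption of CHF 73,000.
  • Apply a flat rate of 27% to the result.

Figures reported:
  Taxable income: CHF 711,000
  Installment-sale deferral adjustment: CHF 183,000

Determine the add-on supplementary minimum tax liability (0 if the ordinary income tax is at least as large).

CHF 77,770

Ordinary income tax:
  CHF 191,000 × 10% = CHF 19,100
  CHF 520,000 × 24% = CHF 124,800
  → CHF 143,900

Supplementary minimum tax:
  Adjusted income: CHF 711,000 + CHF 183,000 = CHF 894,000
  Less exemption CHF 73,000 → base CHF 821,000
  CHF 821,000 × 27% = CHF 221,670

Excess of supplementary minimum tax over ordinary income tax: CHF 221,670 − CHF 143,900 = CHF 77,770.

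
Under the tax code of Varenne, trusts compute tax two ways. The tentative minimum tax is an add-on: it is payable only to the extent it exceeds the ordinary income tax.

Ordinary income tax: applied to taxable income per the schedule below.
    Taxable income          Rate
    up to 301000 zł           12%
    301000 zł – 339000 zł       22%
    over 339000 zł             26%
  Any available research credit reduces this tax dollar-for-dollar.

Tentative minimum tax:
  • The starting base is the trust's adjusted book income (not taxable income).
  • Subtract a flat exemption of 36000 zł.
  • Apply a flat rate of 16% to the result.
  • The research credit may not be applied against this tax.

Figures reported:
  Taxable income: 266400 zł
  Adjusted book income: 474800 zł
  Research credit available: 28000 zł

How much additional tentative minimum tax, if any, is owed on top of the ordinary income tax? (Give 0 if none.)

66240 zł

Tentative minimum tax:
  Base (adjusted book income): 474800 zł
  Less exemption 36000 zł → base 438800 zł
  438800 zł × 16% = 70208 zł

Ordinary income tax:
  266400 zł × 12% = 31968 zł
  Less research credit 28000 zł → 3968 zł

Excess of tentative minimum tax over ordinary income tax: 70208 zł − 3968 zł = 66240 zł.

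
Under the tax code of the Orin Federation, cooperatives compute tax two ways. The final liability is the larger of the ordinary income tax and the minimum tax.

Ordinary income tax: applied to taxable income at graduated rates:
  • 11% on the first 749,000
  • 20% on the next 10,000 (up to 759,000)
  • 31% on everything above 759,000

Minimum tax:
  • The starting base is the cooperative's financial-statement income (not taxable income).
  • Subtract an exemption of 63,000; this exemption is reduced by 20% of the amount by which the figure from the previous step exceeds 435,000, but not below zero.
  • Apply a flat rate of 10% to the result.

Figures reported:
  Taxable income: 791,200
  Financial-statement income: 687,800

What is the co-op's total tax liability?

94,372

Ordinary income tax:
  749,000 × 11% = 82,390
  10,000 × 20% = 2,000
  32,200 × 31% = 9,982
  → 94,372

Minimum tax:
  Base (financial-statement income): 687,800
  Exemption: 63,000 − 20% × (687,800 − 435,000) = 63,000 − 50,560 = 12,440
  Base: 687,800 − 12,440 = 675,360
  675,360 × 10% = 67,536

94,372 > 67,536, so the ordinary income tax governs.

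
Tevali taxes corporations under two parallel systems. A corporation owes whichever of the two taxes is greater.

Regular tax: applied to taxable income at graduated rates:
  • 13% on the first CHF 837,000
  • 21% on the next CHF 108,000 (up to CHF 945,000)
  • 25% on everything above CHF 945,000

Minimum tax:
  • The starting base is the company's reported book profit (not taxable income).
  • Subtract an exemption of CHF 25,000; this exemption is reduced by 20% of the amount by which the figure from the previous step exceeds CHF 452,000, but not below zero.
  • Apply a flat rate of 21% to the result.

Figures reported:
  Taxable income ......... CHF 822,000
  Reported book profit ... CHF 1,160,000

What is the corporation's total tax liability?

Regular tax:
  CHF 822,000 × 13% = CHF 106,860

Minimum tax:
  Base (reported book profit): CHF 1,160,000
  Exemption: 20% × (CHF 1,160,000 − CHF 452,000) = CHF 141,600 ≥ CHF 25,000, so the exemption is fully phased out
  Base: CHF 1,160,000 − CHF 0 = CHF 1,160,000
  CHF 1,160,000 × 21% = CHF 243,600

CHF 243,600 > CHF 106,860, so the minimum tax is the binding amount.

CHF 243,600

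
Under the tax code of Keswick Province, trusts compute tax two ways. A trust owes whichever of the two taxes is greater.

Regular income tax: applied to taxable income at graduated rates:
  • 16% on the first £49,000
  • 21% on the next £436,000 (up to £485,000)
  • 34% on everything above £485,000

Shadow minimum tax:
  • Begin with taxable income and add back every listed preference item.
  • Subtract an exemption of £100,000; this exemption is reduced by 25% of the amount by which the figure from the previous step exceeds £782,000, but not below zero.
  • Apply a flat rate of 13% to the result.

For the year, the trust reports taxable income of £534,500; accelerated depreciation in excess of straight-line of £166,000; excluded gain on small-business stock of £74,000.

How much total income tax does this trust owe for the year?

Regular income tax:
  £49,000 × 16% = £7,840
  £436,000 × 21% = £91,560
  £49,500 × 34% = £16,830
  → £116,230

Shadow minimum tax:
  Adjusted income: £534,500 + £166,000 + £74,000 = £774,500
  Exemption: £774,500 ≤ £782,000, so full £100,000 applies
  Base: £774,500 − £100,000 = £674,500
  £674,500 × 13% = £87,685

£116,230 > £87,685, so the regular income tax governs.

£116,230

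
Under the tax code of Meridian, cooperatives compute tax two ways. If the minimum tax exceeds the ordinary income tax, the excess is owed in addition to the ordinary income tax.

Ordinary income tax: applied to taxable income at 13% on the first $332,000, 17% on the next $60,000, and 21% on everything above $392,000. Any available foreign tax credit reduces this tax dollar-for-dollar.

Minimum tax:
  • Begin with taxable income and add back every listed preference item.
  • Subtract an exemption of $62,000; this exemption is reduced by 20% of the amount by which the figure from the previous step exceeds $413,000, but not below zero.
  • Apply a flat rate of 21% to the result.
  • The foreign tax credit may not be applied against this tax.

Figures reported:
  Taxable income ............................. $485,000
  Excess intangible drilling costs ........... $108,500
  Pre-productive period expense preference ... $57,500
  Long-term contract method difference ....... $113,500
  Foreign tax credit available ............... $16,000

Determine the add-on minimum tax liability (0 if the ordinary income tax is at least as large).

Minimum tax:
  Adjusted income: $485,000 + $108,500 + $57,500 + $113,500 = $764,500
  Exemption: 20% × ($764,500 − $413,000) = $70,300 ≥ $62,000, so the exemption is fully phased out
  Base: $764,500 − $0 = $764,500
  $764,500 × 21% = $160,545

Ordinary income tax:
  $332,000 × 13% = $43,160
  $60,000 × 17% = $10,200
  $93,000 × 21% = $19,530
  → $72,890
  Less foreign tax credit $16,000 → $56,890

Excess of minimum tax over ordinary income tax: $160,545 − $56,890 = $103,655.

$103,655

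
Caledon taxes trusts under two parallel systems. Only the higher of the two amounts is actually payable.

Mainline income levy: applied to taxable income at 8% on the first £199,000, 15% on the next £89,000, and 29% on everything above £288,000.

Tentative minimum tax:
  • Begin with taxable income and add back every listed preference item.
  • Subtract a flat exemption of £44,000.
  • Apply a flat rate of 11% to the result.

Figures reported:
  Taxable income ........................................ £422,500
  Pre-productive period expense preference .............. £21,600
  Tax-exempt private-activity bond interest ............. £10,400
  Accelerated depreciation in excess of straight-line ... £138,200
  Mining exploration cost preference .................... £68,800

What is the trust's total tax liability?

Mainline income levy:
  £199,000 × 8% = £15,920
  £89,000 × 15% = £13,350
  £134,500 × 29% = £39,005
  → £68,275

Tentative minimum tax:
  Adjusted income: £422,500 + £21,600 + £10,400 + £138,200 + £68,800 = £661,500
  Less exemption £44,000 → base £617,500
  £617,500 × 11% = £67,925

£68,275 > £67,925, so the mainline income levy governs.

£68,275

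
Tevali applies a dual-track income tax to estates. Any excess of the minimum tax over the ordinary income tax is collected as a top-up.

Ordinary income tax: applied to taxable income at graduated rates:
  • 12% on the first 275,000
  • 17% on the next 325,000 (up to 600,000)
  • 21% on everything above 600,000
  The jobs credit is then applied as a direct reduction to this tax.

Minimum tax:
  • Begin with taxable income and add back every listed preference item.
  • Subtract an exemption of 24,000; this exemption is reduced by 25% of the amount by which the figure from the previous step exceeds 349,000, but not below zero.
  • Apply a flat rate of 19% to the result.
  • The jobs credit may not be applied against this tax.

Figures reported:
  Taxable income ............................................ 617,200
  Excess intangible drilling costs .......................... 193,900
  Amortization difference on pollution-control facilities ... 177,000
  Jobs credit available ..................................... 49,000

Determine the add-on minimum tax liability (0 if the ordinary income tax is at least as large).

Ordinary income tax:
  275,000 × 12% = 33,000
  325,000 × 17% = 55,250
  17,200 × 21% = 3,612
  → 91,862
  Less jobs credit 49,000 → 42,862

Minimum tax:
  Adjusted income: 617,200 + 193,900 + 177,000 = 988,100
  Exemption: 25% × (988,100 − 349,000) = 159,775 ≥ 24,000, so the exemption is fully phased out
  Base: 988,100 − 0 = 988,100
  988,100 × 19% = 187,739

Excess of minimum tax over ordinary income tax: 187,739 − 42,862 = 144,877.

144,877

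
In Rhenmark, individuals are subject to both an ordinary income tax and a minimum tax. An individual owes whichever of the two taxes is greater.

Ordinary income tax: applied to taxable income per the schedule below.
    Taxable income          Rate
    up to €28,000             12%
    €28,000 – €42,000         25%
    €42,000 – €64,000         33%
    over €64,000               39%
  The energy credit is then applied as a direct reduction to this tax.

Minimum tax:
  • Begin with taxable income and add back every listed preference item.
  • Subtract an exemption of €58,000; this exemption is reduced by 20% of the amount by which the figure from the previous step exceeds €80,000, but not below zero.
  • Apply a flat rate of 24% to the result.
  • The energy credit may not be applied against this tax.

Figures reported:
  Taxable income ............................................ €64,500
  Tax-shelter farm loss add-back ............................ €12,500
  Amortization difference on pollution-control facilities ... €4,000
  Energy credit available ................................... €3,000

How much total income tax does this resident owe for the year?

Minimum tax:
  Adjusted income: €64,500 + €12,500 + €4,000 = €81,000
  Exemption: €58,000 − 20% × (€81,000 − €80,000) = €58,000 − €200 = €57,800
  Base: €81,000 − €57,800 = €23,200
  €23,200 × 24% = €5,568

Ordinary income tax:
  €28,000 × 12% = €3,360
  €14,000 × 25% = €3,500
  €22,000 × 33% = €7,260
  €500 × 39% = €195
  → €14,315
  Less energy credit €3,000 → €11,315

€11,315 > €5,568, so the ordinary income tax governs.

€11,315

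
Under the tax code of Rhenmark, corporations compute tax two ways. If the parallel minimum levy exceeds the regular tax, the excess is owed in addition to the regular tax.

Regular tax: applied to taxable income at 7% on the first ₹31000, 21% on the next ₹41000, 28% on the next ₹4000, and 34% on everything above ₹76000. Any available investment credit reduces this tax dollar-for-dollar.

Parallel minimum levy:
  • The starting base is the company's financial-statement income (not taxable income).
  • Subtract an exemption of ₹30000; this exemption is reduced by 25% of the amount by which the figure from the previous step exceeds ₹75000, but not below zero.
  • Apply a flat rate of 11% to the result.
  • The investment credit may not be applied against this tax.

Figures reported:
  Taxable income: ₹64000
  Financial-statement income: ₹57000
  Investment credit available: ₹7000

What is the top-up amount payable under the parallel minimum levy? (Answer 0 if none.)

Regular tax:
  ₹31000 × 7% = ₹2170
  ₹33000 × 21% = ₹6930
  → ₹9100
  Less investment credit ₹7000 → ₹2100

Parallel minimum levy:
  Base (financial-statement income): ₹57000
  Exemption: ₹57000 ≤ ₹75000, so full ₹30000 applies
  Base: ₹57000 − ₹30000 = ₹27000
  ₹27000 × 11% = ₹2970

Excess of parallel minimum levy over regular tax: ₹2970 − ₹2100 = ₹870.

₹870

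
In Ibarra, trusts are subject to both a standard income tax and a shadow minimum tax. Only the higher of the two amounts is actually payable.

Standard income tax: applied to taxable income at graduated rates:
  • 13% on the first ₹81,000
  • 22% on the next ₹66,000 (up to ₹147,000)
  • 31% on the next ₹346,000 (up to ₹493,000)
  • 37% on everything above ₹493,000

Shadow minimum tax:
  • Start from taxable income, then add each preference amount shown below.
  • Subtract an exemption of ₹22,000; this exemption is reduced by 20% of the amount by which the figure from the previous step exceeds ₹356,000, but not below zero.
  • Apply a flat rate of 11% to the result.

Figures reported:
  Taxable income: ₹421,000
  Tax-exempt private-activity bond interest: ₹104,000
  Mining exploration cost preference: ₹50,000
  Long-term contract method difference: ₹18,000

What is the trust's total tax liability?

₹109,990

Standard income tax:
  ₹81,000 × 13% = ₹10,530
  ₹66,000 × 22% = ₹14,520
  ₹274,000 × 31% = ₹84,940
  → ₹109,990

Shadow minimum tax:
  Adjusted income: ₹421,000 + ₹104,000 + ₹50,000 + ₹18,000 = ₹593,000
  Exemption: 20% × (₹593,000 − ₹356,000) = ₹47,400 ≥ ₹22,000, so the exemption is fully phased out
  Base: ₹593,000 − ₹0 = ₹593,000
  ₹593,000 × 11% = ₹65,230

₹109,990 > ₹65,230, so the standard income tax governs.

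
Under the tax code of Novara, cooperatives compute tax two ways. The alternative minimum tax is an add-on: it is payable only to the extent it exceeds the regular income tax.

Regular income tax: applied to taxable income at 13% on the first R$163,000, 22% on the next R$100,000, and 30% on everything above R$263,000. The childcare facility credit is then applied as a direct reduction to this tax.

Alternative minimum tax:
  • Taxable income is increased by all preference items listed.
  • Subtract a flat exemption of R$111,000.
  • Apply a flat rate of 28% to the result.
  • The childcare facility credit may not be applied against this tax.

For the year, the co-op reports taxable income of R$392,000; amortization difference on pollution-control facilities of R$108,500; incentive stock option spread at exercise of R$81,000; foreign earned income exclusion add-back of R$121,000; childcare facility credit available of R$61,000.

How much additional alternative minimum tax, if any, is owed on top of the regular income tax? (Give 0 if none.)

Regular income tax:
  R$163,000 × 13% = R$21,190
  R$100,000 × 22% = R$22,000
  R$129,000 × 30% = R$38,700
  → R$81,890
  Less childcare facility credit R$61,000 → R$20,890

Alternative minimum tax:
  Adjusted income: R$392,000 + R$108,500 + R$81,000 + R$121,000 = R$702,500
  Less exemption R$111,000 → base R$591,500
  R$591,500 × 28% = R$165,620

Excess of alternative minimum tax over regular income tax: R$165,620 − R$20,890 = R$144,730.

R$144,730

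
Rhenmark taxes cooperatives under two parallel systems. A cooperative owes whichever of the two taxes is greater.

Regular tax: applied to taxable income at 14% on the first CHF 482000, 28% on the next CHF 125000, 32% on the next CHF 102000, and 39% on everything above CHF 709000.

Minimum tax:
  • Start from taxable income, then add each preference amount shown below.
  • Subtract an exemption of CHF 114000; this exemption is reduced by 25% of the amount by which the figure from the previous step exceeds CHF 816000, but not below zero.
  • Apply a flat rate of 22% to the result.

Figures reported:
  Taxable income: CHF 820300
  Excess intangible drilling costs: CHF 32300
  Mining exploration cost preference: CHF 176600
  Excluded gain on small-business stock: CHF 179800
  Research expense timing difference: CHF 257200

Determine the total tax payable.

CHF 322564

Minimum tax:
  Adjusted income: CHF 820300 + CHF 32300 + CHF 176600 + CHF 179800 + CHF 257200 = CHF 1466200
  Exemption: 25% × (CHF 1466200 − CHF 816000) = CHF 162550 ≥ CHF 114000, so the exemption is fully phased out
  Base: CHF 1466200 − CHF 0 = CHF 1466200
  CHF 1466200 × 22% = CHF 322564

Regular tax:
  CHF 482000 × 14% = CHF 67480
  CHF 125000 × 28% = CHF 35000
  CHF 102000 × 32% = CHF 32640
  CHF 111300 × 39% = CHF 43407
  → CHF 178527

CHF 322564 > CHF 178527, so the minimum tax is the binding amount.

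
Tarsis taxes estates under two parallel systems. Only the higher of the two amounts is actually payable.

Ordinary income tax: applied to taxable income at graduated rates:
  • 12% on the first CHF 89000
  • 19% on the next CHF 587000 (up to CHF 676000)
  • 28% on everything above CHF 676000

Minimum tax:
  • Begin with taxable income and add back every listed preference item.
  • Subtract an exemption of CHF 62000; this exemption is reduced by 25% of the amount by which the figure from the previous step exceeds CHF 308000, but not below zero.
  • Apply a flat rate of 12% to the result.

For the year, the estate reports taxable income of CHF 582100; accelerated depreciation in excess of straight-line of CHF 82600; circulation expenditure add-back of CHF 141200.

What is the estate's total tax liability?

CHF 104369

Ordinary income tax:
  CHF 89000 × 12% = CHF 10680
  CHF 493100 × 19% = CHF 93689
  → CHF 104369

Minimum tax:
  Adjusted income: CHF 582100 + CHF 82600 + CHF 141200 = CHF 805900
  Exemption: 25% × (CHF 805900 − CHF 308000) = CHF 124475 ≥ CHF 62000, so the exemption is fully phased out
  Base: CHF 805900 − CHF 0 = CHF 805900
  CHF 805900 × 12% = CHF 96708

CHF 104369 > CHF 96708, so the ordinary income tax governs.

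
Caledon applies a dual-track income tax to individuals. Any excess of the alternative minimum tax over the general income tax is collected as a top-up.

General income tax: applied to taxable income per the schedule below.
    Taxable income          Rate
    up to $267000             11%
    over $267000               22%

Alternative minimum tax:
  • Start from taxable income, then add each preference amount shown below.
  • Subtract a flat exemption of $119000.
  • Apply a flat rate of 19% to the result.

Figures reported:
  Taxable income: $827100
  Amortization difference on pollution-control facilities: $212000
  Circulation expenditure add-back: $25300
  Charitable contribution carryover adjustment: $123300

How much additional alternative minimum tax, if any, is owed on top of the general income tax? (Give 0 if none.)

$50461

Alternative minimum tax:
  Adjusted income: $827100 + $212000 + $25300 + $123300 = $1187700
  Less exemption $119000 → base $1068700
  $1068700 × 19% = $203053

General income tax:
  $267000 × 11% = $29370
  $560100 × 22% = $123222
  → $152592

Excess of alternative minimum tax over general income tax: $203053 − $152592 = $50461.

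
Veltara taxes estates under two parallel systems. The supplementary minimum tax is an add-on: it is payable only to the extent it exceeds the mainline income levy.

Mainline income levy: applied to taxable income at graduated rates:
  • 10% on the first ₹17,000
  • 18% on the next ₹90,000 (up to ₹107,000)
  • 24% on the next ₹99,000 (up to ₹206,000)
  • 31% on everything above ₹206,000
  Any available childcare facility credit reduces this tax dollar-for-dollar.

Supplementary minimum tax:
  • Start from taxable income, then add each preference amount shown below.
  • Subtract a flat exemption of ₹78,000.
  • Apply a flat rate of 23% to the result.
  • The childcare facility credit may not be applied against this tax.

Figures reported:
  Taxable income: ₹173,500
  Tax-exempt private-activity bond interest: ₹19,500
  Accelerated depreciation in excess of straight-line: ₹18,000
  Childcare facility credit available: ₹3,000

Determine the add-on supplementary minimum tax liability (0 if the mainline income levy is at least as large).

Mainline income levy:
  ₹17,000 × 10% = ₹1,700
  ₹90,000 × 18% = ₹16,200
  ₹66,500 × 24% = ₹15,960
  → ₹33,860
  Less childcare facility credit ₹3,000 → ₹30,860

Supplementary minimum tax:
  Adjusted income: ₹173,500 + ₹19,500 + ₹18,000 = ₹211,000
  Less exemption ₹78,000 → base ₹133,000
  ₹133,000 × 23% = ₹30,590

₹30,590 ≤ ₹30,860, so no add-on is due.

₹0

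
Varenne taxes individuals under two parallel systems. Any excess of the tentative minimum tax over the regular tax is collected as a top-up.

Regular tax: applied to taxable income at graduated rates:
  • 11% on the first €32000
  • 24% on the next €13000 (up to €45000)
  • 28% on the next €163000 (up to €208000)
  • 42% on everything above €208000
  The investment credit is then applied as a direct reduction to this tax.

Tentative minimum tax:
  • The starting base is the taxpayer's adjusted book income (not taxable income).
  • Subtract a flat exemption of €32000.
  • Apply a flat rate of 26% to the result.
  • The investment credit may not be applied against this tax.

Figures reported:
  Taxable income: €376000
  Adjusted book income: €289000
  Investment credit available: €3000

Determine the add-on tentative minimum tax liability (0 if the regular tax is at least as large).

€0

Tentative minimum tax:
  Base (adjusted book income): €289000
  Less exemption €32000 → base €257000
  €257000 × 26% = €66820

Regular tax:
  €32000 × 11% = €3520
  €13000 × 24% = €3120
  €163000 × 28% = €45640
  €168000 × 42% = €70560
  → €122840
  Less investment credit €3000 → €119840

€66820 ≤ €119840, so no add-on is due.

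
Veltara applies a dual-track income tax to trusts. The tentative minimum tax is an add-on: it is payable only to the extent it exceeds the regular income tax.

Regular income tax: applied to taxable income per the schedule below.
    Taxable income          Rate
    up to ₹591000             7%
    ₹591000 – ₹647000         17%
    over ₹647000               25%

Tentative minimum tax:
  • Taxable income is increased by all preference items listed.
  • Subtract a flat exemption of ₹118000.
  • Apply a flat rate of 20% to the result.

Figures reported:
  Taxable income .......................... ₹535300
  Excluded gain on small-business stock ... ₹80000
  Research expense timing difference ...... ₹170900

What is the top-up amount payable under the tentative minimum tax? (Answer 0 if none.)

Tentative minimum tax:
  Adjusted income: ₹535300 + ₹80000 + ₹170900 = ₹786200
  Less exemption ₹118000 → base ₹668200
  ₹668200 × 20% = ₹133640

Regular income tax:
  ₹535300 × 7% = ₹37471

Excess of tentative minimum tax over regular income tax: ₹133640 − ₹37471 = ₹96169.

₹96169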